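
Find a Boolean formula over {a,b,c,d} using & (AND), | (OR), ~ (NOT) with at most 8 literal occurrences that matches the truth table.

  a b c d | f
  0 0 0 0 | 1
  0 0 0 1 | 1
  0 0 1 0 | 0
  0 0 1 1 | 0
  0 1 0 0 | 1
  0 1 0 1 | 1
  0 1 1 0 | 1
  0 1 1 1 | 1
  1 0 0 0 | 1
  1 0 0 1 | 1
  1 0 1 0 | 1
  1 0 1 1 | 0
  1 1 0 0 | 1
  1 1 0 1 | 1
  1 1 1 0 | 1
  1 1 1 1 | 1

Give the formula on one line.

  ~c = 1100110011001100
  (~c | b) = 1100111111001111
  ~d = 1010101010101010
  (~d & a) = 0000000010101010
  ((~d & a) | b) = 0000111110101111
  ((~c | b) | ((~d & a) | b)) = 1100111111101111

((~c | b) | ((~d & a) | b))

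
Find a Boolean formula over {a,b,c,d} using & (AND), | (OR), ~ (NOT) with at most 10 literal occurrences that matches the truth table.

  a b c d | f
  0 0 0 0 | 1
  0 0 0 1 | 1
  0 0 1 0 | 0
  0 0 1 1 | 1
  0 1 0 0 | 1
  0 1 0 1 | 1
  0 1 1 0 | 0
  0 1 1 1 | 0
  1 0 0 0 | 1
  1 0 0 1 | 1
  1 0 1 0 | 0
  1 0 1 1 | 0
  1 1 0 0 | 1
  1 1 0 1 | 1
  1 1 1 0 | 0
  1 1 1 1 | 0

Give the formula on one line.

  ~b = 1111000011110000
  ~c = 1100110011001100
  ~a = 1111111100000000
  (c | a) = 0011001111111111
  (d & (c | a)) = 0001000101010101
  (~a & (d & (c | a))) = 0001000100000000
  (~c | (~a & (d & (c | a)))) = 1101110111001100
  (~b & (~c | (~a & (d & (c | a))))) = 1101000011000000
  ((~b & (~c | (~a & (d & (c | a))))) | ~c) = 1101110011001100

((~b & (~c | (~a & (d & (c | a))))) | ~c)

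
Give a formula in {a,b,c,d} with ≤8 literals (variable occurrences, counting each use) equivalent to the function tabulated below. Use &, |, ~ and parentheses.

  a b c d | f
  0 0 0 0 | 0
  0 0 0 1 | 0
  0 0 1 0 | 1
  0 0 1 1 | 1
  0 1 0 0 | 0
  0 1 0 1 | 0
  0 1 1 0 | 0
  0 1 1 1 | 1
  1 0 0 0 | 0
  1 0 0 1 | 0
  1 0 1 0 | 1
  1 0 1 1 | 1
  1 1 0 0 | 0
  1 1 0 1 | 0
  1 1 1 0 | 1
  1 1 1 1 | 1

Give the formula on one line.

  ~c = 1100110011001100
  ~b = 1111000011110000
  (~b | a) = 1111000011111111
  (d | (~b | a)) = 1111010111111111
  (~c | (d | (~b | a))) = 1111110111111111
  (c & (~c | (d | (~b | a)))) = 0011000100110011

(c & (~c | (d | (~b | a))))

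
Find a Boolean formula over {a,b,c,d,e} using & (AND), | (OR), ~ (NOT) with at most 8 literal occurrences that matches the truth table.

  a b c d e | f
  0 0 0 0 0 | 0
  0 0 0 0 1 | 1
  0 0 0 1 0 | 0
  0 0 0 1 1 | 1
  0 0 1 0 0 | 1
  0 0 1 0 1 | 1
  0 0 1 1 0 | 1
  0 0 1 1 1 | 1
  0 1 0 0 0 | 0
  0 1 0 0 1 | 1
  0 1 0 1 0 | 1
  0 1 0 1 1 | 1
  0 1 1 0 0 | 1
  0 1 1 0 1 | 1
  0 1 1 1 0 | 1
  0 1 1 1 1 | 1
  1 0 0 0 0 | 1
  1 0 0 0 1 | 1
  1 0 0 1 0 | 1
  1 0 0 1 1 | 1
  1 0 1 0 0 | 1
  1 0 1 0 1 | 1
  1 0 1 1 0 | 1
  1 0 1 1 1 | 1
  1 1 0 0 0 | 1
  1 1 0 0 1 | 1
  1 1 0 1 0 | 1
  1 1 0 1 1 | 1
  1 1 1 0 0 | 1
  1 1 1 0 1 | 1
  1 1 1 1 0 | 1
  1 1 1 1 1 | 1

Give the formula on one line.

(((e | a) | (b & d)) | c)

  (e | a) = 01010101010101011111111111111111
  (b & d) = 00000000001100110000000000110011
  ((e | a) | (b & d)) = 01010101011101111111111111111111
  (((e | a) | (b & d)) | c) = 01011111011111111111111111111111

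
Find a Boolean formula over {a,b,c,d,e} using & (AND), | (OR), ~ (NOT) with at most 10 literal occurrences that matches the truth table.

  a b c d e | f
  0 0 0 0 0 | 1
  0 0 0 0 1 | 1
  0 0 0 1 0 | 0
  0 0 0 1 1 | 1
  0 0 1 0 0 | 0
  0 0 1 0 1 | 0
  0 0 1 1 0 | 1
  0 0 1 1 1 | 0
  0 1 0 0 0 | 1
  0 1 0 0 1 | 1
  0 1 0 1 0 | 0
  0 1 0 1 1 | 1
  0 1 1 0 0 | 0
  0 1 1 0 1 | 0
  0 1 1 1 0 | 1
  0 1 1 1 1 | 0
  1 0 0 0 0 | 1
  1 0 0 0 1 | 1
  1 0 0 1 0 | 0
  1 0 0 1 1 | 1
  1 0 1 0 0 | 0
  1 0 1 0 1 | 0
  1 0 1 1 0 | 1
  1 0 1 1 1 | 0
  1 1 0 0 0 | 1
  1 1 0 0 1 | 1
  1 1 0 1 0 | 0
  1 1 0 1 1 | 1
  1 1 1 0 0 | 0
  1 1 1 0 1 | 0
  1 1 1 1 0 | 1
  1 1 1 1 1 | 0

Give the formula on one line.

  ~d = 11001100110011001100110011001100
  (c | ~d) = 11001111110011111100111111001111
  (e | (c | ~d)) = 11011111110111111101111111011111
  ~c = 11110000111100001111000011110000
  ~e = 10101010101010101010101010101010
  (~e & c) = 00001010000010100000101000001010
  (~c | d) = 11110011111100111111001111110011
  ((~e & c) & (~c | d)) = 00000010000000100000001000000010
  (~c | ((~e & c) & (~c | d))) = 11110010111100101111001011110010
  ((e | (c | ~d)) & (~c | ((~e & c) & (~c | d)))) = 11010010110100101101001011010010

((e | (c | ~d)) & (~c | ((~e & c) & (~c | d))))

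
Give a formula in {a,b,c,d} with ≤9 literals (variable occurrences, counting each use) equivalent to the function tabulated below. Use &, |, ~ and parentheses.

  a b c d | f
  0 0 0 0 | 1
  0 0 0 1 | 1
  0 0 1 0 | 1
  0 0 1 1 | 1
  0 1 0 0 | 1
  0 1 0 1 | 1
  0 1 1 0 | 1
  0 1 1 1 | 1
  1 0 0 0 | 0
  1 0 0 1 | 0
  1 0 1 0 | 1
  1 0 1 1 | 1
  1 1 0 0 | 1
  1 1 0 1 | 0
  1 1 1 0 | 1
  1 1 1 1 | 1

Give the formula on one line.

(((b & ~d) | (~a & b)) | (c | ~a))

  ~d = 1010101010101010
  (b & ~d) = 0000101000001010
  ~a = 1111111100000000
  (~a & b) = 0000111100000000
  ((b & ~d) | (~a & b)) = 0000111100001010
  (c | ~a) = 1111111100110011
  (((b & ~d) | (~a & b)) | (c | ~a)) = 1111111100111011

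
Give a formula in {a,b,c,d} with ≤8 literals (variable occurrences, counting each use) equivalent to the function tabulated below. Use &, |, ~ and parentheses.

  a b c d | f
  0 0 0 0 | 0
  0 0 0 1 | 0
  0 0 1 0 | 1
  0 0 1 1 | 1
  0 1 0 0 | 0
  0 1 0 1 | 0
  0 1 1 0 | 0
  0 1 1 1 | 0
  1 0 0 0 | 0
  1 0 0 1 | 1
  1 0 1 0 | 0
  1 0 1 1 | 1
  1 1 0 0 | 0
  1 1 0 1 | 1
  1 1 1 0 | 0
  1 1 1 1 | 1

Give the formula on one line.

  (a | b) = 0000111111111111
  ((a | b) & d) = 0000010101010101
  ~a = 1111111100000000
  (~a & c) = 0011001100000000
  (((a | b) & d) | (~a & c)) = 0011011101010101
  ~b = 1111000011110000
  (a | ~b) = 1111000011111111
  ((((a | b) & d) | (~a & c)) & (a | ~b)) = 0011000001010101

((((a | b) & d) | (~a & c)) & (a | ~b))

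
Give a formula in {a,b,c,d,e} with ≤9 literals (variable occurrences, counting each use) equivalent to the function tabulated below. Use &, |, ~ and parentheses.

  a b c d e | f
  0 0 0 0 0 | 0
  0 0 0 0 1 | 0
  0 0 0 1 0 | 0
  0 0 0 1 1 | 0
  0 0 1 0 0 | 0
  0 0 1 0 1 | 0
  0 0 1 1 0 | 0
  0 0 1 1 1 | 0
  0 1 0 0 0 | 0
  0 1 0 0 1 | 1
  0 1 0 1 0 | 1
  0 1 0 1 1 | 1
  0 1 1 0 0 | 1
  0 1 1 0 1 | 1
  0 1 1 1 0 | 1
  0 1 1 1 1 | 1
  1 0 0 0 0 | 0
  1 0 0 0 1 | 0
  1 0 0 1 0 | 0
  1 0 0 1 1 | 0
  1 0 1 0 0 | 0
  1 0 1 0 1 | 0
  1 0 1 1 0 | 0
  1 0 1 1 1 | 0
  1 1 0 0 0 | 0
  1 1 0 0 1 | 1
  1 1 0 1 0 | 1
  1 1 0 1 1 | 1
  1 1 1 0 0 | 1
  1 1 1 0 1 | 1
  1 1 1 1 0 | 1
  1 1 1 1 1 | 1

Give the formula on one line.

  ~a = 11111111111111110000000000000000
  ~b = 11111111000000001111111100000000
  (~a & ~b) = 11111111000000000000000000000000
  ((~a & ~b) | e) = 11111111010101010101010101010101
  (c | ((~a & ~b) | e)) = 11111111010111110101111101011111
  (d | (c | ((~a & ~b) | e))) = 11111111011111110111111101111111
  (b & (d | (c | ((~a & ~b) | e)))) = 00000000011111110000000001111111

(b & (d | (c | ((~a & ~b) | e))))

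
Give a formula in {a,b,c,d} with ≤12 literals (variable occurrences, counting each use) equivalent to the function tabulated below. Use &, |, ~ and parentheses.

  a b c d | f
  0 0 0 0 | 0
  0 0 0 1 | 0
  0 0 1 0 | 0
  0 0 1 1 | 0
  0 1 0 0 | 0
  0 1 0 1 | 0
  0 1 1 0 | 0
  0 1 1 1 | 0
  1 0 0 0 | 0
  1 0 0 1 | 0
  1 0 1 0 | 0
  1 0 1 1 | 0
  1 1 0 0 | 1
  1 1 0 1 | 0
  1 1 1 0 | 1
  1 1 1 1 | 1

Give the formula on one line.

(((~d & ~c) & ((b & ~c) & (a | c))) | ((b & c) & a))

  ~d = 1010101010101010
  ~c = 1100110011001100
  (~d & ~c) = 1000100010001000
  (b & ~c) = 0000110000001100
  (a | c) = 0011001111111111
  ((b & ~c) & (a | c)) = 0000000000001100
  ((~d & ~c) & ((b & ~c) & (a | c))) = 0000000000001000
  (b & c) = 0000001100000011
  ((b & c) & a) = 0000000000000011
  (((~d & ~c) & ((b & ~c) & (a | c))) | ((b & c) & a)) = 0000000000001011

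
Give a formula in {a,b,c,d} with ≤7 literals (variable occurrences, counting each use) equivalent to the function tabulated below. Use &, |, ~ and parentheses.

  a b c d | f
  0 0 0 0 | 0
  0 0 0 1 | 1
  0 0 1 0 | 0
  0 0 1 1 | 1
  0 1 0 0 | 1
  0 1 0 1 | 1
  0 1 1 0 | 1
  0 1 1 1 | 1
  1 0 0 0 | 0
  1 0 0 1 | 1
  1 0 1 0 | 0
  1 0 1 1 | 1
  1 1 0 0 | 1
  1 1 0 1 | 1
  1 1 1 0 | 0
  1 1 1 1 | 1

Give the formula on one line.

  (b | d) = 0101111101011111
  ~b = 1111000011110000
  ~c = 1100110011001100
  (b & ~c) = 0000110000001100
  (d | (b & ~c)) = 0101110101011101
  (~b | (d | (b & ~c))) = 1111110111111101
  ~a = 1111111100000000
  ((~b | (d | (b & ~c))) | ~a) = 1111111111111101
  ((b | d) & ((~b | (d | (b & ~c))) | ~a)) = 0101111101011101

((b | d) & ((~b | (d | (b & ~c))) | ~a))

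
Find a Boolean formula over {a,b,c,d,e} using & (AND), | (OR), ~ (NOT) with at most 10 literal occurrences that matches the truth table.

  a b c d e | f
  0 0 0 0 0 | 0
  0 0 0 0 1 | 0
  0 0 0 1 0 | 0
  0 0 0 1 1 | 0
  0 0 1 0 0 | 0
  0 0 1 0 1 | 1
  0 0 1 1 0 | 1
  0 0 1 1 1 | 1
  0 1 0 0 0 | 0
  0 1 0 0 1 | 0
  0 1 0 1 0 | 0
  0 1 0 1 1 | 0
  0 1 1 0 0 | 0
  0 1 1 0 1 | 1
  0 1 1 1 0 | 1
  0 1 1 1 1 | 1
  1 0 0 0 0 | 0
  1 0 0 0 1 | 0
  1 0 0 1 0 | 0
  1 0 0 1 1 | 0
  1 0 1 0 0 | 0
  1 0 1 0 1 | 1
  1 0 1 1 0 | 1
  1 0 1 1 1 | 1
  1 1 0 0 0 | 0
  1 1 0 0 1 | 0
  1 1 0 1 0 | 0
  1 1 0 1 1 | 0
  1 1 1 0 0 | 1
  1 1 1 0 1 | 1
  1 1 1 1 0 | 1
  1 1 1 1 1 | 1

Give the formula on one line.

((((b & a) | (b & e)) | ((e | d) | ~c)) & c)

  (b & a) = 00000000000000000000000011111111
  (b & e) = 00000000010101010000000001010101
  ((b & a) | (b & e)) = 00000000010101010000000011111111
  (e | d) = 01110111011101110111011101110111
  ~c = 11110000111100001111000011110000
  ((e | d) | ~c) = 11110111111101111111011111110111
  (((b & a) | (b & e)) | ((e | d) | ~c)) = 11110111111101111111011111111111
  ((((b & a) | (b & e)) | ((e | d) | ~c)) & c) = 00000111000001110000011100001111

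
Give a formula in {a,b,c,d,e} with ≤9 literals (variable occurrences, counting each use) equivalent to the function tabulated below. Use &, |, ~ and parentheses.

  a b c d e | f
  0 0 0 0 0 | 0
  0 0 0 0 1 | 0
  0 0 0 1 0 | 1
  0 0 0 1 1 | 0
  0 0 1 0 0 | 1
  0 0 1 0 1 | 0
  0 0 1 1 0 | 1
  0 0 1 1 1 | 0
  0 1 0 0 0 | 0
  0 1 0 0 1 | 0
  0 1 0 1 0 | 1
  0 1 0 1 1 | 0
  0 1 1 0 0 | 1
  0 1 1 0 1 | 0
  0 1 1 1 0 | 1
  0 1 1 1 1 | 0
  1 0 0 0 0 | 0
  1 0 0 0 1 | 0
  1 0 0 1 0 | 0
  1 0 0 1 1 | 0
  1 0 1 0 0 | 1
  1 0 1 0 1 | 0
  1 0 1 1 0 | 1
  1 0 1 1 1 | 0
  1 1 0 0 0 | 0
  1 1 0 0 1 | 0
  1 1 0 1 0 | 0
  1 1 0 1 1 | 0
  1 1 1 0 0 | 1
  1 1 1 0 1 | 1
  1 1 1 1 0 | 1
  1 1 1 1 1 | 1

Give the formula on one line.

((~e & (~a & d)) | ((~e | (b & a)) & c))

  ~e = 10101010101010101010101010101010
  ~a = 11111111111111110000000000000000
  (~a & d) = 00110011001100110000000000000000
  (~e & (~a & d)) = 00100010001000100000000000000000
  (b & a) = 00000000000000000000000011111111
  (~e | (b & a)) = 10101010101010101010101011111111
  ((~e | (b & a)) & c) = 00001010000010100000101000001111
  ((~e & (~a & d)) | ((~e | (b & a)) & c)) = 00101010001010100000101000001111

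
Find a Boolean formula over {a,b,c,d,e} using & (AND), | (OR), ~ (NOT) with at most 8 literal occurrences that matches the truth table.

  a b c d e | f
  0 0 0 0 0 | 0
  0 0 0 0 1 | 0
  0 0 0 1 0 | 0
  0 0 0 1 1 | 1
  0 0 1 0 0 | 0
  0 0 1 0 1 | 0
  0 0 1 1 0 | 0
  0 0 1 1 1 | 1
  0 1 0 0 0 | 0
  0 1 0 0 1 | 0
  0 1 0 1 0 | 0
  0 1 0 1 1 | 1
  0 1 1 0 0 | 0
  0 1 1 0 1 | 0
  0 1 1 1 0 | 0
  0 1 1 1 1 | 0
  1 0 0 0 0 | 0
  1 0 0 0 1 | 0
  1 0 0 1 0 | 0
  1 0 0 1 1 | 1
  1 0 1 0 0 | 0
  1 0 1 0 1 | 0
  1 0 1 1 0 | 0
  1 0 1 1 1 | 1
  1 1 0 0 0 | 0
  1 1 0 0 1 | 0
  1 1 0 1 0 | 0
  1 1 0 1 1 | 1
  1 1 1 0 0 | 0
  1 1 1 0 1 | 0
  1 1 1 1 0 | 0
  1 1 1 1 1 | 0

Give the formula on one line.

((e & (d & (~c | e))) & (~b | ~c))

  ~c = 11110000111100001111000011110000
  (~c | e) = 11110101111101011111010111110101
  (d & (~c | e)) = 00110001001100010011000100110001
  (e & (d & (~c | e))) = 00010001000100010001000100010001
  ~b = 11111111000000001111111100000000
  (~b | ~c) = 11111111111100001111111111110000
  ((e & (d & (~c | e))) & (~b | ~c)) = 00010001000100000001000100010000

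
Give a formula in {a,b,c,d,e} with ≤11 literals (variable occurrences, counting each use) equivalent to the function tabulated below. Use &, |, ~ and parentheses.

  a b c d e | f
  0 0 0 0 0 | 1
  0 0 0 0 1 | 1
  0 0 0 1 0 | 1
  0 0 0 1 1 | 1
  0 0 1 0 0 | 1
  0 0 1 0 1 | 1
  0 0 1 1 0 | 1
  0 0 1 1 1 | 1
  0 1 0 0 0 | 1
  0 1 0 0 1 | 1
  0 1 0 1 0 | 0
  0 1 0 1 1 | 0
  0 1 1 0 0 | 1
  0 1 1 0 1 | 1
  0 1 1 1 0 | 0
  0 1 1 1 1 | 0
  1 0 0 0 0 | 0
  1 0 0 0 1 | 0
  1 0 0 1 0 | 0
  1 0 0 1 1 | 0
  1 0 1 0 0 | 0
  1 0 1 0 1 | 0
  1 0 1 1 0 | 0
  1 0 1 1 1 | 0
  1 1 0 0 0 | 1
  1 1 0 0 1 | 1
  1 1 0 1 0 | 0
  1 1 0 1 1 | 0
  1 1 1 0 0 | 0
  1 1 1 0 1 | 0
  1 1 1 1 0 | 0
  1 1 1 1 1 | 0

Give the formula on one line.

((~b & (~a & d)) | ((~a | ~c) & ((b | ~a) & ~d)))

  ~b = 11111111000000001111111100000000
  ~a = 11111111111111110000000000000000
  (~a & d) = 00110011001100110000000000000000
  (~b & (~a & d)) = 00110011000000000000000000000000
  ~c = 11110000111100001111000011110000
  (~a | ~c) = 11111111111111111111000011110000
  (b | ~a) = 11111111111111110000000011111111
  ~d = 11001100110011001100110011001100
  ((b | ~a) & ~d) = 11001100110011000000000011001100
  ((~a | ~c) & ((b | ~a) & ~d)) = 11001100110011000000000011000000
  ((~b & (~a & d)) | ((~a | ~c) & ((b | ~a) & ~d))) = 11111111110011000000000011000000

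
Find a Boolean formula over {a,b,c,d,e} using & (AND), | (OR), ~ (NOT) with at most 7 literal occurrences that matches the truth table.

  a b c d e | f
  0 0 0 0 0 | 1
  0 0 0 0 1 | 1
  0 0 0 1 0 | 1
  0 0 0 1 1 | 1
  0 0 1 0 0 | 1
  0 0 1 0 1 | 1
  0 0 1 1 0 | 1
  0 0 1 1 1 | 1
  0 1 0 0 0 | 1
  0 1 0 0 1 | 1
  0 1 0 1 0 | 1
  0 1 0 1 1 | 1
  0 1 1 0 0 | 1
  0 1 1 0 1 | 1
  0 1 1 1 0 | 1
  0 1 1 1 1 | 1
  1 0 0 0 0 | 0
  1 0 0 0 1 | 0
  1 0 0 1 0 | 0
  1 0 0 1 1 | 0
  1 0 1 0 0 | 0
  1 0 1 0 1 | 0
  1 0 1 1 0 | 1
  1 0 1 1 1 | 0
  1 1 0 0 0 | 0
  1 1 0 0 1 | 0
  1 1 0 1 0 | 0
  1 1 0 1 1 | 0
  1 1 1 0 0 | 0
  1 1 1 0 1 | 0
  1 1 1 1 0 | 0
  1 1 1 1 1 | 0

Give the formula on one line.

(((~e & ~b) & (((b & e) | c) & d)) | ~a)

  ~e = 10101010101010101010101010101010
  ~b = 11111111000000001111111100000000
  (~e & ~b) = 10101010000000001010101000000000
  (b & e) = 00000000010101010000000001010101
  ((b & e) | c) = 00001111010111110000111101011111
  (((b & e) | c) & d) = 00000011000100110000001100010011
  ((~e & ~b) & (((b & e) | c) & d)) = 00000010000000000000001000000000
  ~a = 11111111111111110000000000000000
  (((~e & ~b) & (((b & e) | c) & d)) | ~a) = 11111111111111110000001000000000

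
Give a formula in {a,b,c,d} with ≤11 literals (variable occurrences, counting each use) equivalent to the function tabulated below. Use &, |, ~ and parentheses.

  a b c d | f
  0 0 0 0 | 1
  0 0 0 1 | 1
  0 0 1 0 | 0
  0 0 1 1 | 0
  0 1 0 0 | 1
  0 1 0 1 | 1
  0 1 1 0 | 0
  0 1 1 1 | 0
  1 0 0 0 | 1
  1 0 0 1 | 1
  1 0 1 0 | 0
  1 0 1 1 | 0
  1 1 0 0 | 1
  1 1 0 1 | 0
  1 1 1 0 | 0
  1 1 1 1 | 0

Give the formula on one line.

  ~c = 1100110011001100
  (~c | b) = 1100111111001111
  ~b = 1111000011110000
  (c | b) = 0011111100111111
  ~d = 1010101010101010
  ~a = 1111111100000000
  (~d | ~a) = 1111111110101010
  (~c & (~d | ~a)) = 1100110010001000
  ((c | b) & (~c & (~d | ~a))) = 0000110000001000
  (~b | ((c | b) & (~c & (~d | ~a)))) = 1111110011111000
  ((~c | b) & (~b | ((c | b) & (~c & (~d | ~a))))) = 1100110011001000

((~c | b) & (~b | ((c | b) & (~c & (~d | ~a)))))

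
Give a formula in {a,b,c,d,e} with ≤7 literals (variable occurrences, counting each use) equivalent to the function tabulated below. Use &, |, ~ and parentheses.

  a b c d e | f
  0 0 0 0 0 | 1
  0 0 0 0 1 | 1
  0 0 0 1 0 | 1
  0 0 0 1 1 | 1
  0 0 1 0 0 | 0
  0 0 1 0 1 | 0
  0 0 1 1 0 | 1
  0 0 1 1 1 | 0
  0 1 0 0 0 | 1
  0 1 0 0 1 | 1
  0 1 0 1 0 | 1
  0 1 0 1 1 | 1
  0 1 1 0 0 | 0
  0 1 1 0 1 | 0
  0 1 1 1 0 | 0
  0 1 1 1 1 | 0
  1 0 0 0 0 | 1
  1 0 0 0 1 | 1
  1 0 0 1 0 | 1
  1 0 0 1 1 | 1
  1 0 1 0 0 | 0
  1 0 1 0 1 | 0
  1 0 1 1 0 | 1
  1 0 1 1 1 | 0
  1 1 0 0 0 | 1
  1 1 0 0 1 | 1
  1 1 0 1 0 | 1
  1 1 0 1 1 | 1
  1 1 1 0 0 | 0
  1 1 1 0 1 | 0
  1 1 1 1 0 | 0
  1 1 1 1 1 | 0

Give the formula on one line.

  ~c = 11110000111100001111000011110000
  ~e = 10101010101010101010101010101010
  (d & ~e) = 00100010001000100010001000100010
  ~b = 11111111000000001111111100000000
  ~d = 11001100110011001100110011001100
  (~b | ~d) = 11111111110011001111111111001100
  ((~b | ~d) | ~c) = 11111111111111001111111111111100
  ((d & ~e) & ((~b | ~d) | ~c)) = 00100010001000000010001000100000
  (~c | ((d & ~e) & ((~b | ~d) | ~c))) = 11110010111100001111001011110000

(~c | ((d & ~e) & ((~b | ~d) | ~c)))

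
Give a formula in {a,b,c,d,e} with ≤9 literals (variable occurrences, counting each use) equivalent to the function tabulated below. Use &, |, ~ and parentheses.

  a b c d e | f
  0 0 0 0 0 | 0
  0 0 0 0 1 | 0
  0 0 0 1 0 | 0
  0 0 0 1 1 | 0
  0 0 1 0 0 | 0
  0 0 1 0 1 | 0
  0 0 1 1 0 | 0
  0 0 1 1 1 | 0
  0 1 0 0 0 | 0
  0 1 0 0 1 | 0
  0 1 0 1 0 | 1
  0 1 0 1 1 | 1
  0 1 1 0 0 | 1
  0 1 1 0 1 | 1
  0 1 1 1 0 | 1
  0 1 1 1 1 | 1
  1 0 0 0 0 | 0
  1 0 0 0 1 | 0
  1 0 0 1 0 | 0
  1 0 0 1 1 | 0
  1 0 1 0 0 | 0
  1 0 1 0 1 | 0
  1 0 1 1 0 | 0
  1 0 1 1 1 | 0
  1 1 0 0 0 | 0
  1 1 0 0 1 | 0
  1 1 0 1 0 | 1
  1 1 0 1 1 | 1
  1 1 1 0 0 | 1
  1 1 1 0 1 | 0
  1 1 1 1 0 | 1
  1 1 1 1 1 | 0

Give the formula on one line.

((c | d) & (b & ((~a | ~c) | ~e)))

  (c | d) = 00111111001111110011111100111111
  ~a = 11111111111111110000000000000000
  ~c = 11110000111100001111000011110000
  (~a | ~c) = 11111111111111111111000011110000
  ~e = 10101010101010101010101010101010
  ((~a | ~c) | ~e) = 11111111111111111111101011111010
  (b & ((~a | ~c) | ~e)) = 00000000111111110000000011111010
  ((c | d) & (b & ((~a | ~c) | ~e))) = 00000000001111110000000000111010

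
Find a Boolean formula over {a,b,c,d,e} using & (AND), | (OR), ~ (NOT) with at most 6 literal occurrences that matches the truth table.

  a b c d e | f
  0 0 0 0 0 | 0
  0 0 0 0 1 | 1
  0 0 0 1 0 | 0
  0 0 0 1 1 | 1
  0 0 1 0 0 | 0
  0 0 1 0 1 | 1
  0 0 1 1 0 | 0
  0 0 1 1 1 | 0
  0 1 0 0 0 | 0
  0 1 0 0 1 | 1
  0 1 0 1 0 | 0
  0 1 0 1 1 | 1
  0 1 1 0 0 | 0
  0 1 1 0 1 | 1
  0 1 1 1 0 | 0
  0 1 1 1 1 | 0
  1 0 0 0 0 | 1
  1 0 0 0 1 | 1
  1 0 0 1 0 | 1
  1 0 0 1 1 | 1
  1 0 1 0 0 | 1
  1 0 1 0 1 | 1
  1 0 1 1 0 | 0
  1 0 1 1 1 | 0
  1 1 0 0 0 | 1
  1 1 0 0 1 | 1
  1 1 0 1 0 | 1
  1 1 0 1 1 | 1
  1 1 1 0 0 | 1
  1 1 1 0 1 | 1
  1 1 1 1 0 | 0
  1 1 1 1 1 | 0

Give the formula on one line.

  ~e = 10101010101010101010101010101010
  (~e & a) = 00000000000000001010101010101010
  ((~e & a) | e) = 01010101010101011111111111111111
  ~d = 11001100110011001100110011001100
  ~c = 11110000111100001111000011110000
  (~d | ~c) = 11111100111111001111110011111100
  (((~e & a) | e) & (~d | ~c)) = 01010100010101001111110011111100

(((~e & a) | e) & (~d | ~c))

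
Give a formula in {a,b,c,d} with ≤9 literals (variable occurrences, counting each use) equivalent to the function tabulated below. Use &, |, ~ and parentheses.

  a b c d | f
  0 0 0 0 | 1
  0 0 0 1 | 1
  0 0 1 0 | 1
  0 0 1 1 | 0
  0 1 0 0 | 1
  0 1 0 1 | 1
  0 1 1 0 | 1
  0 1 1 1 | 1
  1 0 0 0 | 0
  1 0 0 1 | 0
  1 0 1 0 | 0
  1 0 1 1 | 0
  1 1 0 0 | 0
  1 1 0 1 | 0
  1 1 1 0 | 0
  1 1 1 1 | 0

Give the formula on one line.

  ~c = 1100110011001100
  ~d = 1010101010101010
  (~c | ~d) = 1110111011101110
  ~a = 1111111100000000
  ((~c | ~d) & ~a) = 1110111000000000
  ~b = 1111000011110000
  (~a | ~b) = 1111111111110000
  (b & (~a | ~b)) = 0000111100000000
  (((~c | ~d) & ~a) | (b & (~a | ~b))) = 1110111100000000

(((~c | ~d) & ~a) | (b & (~a | ~b)))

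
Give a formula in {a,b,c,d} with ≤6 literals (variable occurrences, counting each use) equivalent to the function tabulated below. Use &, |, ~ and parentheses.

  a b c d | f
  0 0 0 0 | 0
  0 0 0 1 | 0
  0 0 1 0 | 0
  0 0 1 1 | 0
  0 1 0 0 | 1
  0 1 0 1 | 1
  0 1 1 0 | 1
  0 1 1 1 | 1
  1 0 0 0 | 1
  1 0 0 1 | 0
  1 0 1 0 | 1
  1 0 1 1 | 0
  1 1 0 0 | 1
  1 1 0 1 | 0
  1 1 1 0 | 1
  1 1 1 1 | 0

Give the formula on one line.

((b | a) & (~a | ~d))

  (b | a) = 0000111111111111
  ~a = 1111111100000000
  ~d = 1010101010101010
  (~a | ~d) = 1111111110101010
  ((b | a) & (~a | ~d)) = 0000111110101010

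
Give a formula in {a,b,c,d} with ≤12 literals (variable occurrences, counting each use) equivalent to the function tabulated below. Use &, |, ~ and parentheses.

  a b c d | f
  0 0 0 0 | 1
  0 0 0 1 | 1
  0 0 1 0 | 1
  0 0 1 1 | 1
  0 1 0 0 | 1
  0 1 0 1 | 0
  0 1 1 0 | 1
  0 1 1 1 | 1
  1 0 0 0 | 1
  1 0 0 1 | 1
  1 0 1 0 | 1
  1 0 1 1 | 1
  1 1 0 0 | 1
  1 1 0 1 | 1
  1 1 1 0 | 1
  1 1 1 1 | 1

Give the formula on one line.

  ~d = 1010101010101010
  ~a = 1111111100000000
  ~c = 1100110011001100
  (~a & ~c) = 1100110000000000
  (b | (~a & ~c)) = 1100111100001111
  ((b | (~a & ~c)) & c) = 0000001100000011
  (c & ~a) = 0011001100000000
  (((b | (~a & ~c)) & c) | (c & ~a)) = 0011001100000011
  ~b = 1111000011110000
  (a | ~b) = 1111000011111111
  ((((b | (~a & ~c)) & c) | (c & ~a)) | (a | ~b)) = 1111001111111111
  (~d | ((((b | (~a & ~c)) & c) | (c & ~a)) | (a | ~b))) = 1111101111111111

(~d | ((((b | (~a & ~c)) & c) | (c & ~a)) | (a | ~b)))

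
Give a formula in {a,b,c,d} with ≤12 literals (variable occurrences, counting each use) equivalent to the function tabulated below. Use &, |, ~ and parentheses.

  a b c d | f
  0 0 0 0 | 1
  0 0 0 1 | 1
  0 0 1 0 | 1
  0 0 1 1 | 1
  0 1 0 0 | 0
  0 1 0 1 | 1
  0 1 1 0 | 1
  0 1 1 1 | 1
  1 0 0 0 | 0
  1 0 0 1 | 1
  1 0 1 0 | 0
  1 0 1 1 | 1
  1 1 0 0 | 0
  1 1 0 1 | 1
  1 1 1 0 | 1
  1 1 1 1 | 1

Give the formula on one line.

((((~d & (b | ~a)) | ~a) & (c | ~b)) | ((c & b) | d))

  ~d = 1010101010101010
  ~a = 1111111100000000
  (b | ~a) = 1111111100001111
  (~d & (b | ~a)) = 1010101000001010
  ((~d & (b | ~a)) | ~a) = 1111111100001010
  ~b = 1111000011110000
  (c | ~b) = 1111001111110011
  (((~d & (b | ~a)) | ~a) & (c | ~b)) = 1111001100000010
  (c & b) = 0000001100000011
  ((c & b) | d) = 0101011101010111
  ((((~d & (b | ~a)) | ~a) & (c | ~b)) | ((c & b) | d)) = 1111011101010111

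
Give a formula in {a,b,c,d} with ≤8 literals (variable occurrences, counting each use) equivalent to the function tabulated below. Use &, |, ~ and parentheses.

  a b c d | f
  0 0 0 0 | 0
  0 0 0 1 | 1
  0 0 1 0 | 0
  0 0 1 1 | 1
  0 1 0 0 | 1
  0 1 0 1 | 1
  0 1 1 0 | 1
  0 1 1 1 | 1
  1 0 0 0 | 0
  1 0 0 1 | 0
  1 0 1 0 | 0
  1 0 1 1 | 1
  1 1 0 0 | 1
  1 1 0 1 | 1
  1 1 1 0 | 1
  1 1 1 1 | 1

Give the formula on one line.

  ~a = 1111111100000000
  ~c = 1100110011001100
  ~b = 1111000011110000
  (~c | ~b) = 1111110011111100
  (~a & (~c | ~b)) = 1111110000000000
  (b | (~a & (~c | ~b))) = 1111111100001111
  ((b | (~a & (~c | ~b))) | c) = 1111111100111111
  (d | b) = 0101111101011111
  (((b | (~a & (~c | ~b))) | c) & (d | b)) = 0101111100011111

(((b | (~a & (~c | ~b))) | c) & (d | b))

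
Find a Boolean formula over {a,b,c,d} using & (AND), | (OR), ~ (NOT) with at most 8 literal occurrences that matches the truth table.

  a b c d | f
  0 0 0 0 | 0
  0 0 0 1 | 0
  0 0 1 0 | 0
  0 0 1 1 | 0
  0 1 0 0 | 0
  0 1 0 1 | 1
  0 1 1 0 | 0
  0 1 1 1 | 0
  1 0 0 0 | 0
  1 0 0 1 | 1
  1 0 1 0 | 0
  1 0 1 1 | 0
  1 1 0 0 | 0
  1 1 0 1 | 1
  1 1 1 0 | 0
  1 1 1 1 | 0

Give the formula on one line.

((d & ~c) & (a | ((b | c) & (~a | d))))

  ~c = 1100110011001100
  (d & ~c) = 0100010001000100
  (b | c) = 0011111100111111
  ~a = 1111111100000000
  (~a | d) = 1111111101010101
  ((b | c) & (~a | d)) = 0011111100010101
  (a | ((b | c) & (~a | d))) = 0011111111111111
  ((d & ~c) & (a | ((b | c) & (~a | d)))) = 0000010001000100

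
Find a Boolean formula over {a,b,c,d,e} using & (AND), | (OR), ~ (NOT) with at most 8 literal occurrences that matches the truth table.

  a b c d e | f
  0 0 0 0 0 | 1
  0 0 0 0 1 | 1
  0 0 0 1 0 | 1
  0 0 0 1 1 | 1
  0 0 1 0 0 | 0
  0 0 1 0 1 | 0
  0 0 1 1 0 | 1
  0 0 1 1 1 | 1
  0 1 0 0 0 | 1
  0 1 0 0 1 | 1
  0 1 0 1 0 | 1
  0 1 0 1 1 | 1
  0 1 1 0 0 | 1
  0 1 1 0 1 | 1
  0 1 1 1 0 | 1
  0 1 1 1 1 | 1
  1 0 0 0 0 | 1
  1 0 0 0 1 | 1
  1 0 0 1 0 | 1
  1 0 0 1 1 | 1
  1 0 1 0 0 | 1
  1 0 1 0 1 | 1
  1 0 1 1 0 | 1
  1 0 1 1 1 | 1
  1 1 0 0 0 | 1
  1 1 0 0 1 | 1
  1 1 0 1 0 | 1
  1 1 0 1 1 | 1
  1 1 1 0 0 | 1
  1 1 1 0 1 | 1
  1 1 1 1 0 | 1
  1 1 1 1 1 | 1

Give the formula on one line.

((b | a) | ((~a & ~c) | d))

  (b | a) = 00000000111111111111111111111111
  ~a = 11111111111111110000000000000000
  ~c = 11110000111100001111000011110000
  (~a & ~c) = 11110000111100000000000000000000
  ((~a & ~c) | d) = 11110011111100110011001100110011
  ((b | a) | ((~a & ~c) | d)) = 11110011111111111111111111111111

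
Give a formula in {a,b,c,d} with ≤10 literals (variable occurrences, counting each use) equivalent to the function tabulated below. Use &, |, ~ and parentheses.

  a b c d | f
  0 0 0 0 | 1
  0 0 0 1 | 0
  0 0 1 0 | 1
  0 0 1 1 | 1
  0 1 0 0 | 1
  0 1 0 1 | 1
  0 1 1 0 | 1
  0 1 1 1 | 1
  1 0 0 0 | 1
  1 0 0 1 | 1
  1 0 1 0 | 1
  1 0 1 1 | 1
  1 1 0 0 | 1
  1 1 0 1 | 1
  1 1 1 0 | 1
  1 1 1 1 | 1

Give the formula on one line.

  ~b = 1111000011110000
  (~b & c) = 0011000000110000
  ~a = 1111111100000000
  (~a & d) = 0101010100000000
  ((~b & c) & (~a & d)) = 0001000000000000
  ~d = 1010101010101010
  (~d | b) = 1010111110101111
  (((~b & c) & (~a & d)) | (~d | b)) = 1011111110101111
  (~a & ~d) = 1010101000000000
  ((~a & ~d) | a) = 1010101011111111
  ((((~b & c) & (~a & d)) | (~d | b)) | ((~a & ~d) | a)) = 1011111111111111

((((~b & c) & (~a & d)) | (~d | b)) | ((~a & ~d) | a))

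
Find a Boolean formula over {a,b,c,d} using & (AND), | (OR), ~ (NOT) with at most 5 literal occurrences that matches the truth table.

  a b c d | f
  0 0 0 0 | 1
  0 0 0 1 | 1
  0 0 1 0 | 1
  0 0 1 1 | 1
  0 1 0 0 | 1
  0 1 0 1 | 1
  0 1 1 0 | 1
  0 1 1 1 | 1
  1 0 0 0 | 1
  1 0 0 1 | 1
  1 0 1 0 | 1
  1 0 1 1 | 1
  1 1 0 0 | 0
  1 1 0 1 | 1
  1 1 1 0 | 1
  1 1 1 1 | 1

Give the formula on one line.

  ~a = 1111111100000000
  (~a | d) = 1111111101010101
  ~b = 1111000011110000
  ((~a | d) | ~b) = 1111111111110101
  (((~a | d) | ~b) | c) = 1111111111110111

(((~a | d) | ~b) | c)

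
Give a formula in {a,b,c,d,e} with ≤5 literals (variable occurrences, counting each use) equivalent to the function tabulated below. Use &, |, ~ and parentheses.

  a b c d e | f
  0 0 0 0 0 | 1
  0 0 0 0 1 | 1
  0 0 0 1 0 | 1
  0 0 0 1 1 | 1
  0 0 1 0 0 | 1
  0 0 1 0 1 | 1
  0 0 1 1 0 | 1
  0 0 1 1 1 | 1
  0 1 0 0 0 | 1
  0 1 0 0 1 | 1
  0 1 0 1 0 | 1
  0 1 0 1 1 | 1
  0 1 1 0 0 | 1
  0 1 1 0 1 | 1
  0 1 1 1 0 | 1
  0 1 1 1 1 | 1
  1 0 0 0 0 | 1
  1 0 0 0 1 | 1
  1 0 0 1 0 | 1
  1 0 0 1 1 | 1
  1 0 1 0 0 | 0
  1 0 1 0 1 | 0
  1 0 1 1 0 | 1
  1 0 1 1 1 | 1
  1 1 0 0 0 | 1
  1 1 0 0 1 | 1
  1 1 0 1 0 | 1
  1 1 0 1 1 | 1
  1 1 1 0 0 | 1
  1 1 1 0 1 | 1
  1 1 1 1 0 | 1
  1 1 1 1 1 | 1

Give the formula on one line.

((~a | ((d & a) | ~c)) | b)

  ~a = 11111111111111110000000000000000
  (d & a) = 00000000000000000011001100110011
  ~c = 11110000111100001111000011110000
  ((d & a) | ~c) = 11110000111100001111001111110011
  (~a | ((d & a) | ~c)) = 11111111111111111111001111110011
  ((~a | ((d & a) | ~c)) | b) = 11111111111111111111001111111111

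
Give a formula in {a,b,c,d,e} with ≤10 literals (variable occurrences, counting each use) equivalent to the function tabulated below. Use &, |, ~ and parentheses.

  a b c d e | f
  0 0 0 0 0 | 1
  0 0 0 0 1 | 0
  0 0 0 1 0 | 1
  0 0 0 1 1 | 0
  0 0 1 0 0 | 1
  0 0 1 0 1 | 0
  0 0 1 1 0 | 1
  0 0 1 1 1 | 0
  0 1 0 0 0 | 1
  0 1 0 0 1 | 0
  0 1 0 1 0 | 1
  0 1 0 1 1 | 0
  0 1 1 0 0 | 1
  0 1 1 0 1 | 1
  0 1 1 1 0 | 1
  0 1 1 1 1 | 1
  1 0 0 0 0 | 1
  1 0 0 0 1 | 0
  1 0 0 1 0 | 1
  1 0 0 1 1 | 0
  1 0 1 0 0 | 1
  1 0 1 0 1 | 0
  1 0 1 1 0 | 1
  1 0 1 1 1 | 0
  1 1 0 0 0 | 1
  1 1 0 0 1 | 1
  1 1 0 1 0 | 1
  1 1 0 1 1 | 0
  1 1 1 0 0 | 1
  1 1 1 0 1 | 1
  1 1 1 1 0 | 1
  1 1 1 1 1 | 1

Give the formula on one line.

(((b & c) | ~e) | ((~c & ~d) & (b & a)))

  (b & c) = 00000000000011110000000000001111
  ~e = 10101010101010101010101010101010
  ((b & c) | ~e) = 10101010101011111010101010101111
  ~c = 11110000111100001111000011110000
  ~d = 11001100110011001100110011001100
  (~c & ~d) = 11000000110000001100000011000000
  (b & a) = 00000000000000000000000011111111
  ((~c & ~d) & (b & a)) = 00000000000000000000000011000000
  (((b & c) | ~e) | ((~c & ~d) & (b & a))) = 10101010101011111010101011101111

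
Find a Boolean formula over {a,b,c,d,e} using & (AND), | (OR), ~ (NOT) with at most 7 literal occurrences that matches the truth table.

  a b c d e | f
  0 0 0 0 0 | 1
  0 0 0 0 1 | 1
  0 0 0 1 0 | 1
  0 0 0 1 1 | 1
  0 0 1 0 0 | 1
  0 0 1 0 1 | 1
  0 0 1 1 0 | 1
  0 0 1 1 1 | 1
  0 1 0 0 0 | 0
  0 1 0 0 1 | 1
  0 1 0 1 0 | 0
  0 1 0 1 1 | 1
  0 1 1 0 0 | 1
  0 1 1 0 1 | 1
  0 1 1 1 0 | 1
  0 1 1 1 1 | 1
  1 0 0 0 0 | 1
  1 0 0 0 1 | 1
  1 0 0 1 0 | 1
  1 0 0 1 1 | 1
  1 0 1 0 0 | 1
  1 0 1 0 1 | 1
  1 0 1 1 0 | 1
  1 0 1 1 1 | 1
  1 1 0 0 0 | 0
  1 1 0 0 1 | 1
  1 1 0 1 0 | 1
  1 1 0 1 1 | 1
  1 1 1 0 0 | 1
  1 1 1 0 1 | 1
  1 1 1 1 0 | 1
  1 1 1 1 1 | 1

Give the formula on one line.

((d & a) | (c | (e | ~b)))

  (d & a) = 00000000000000000011001100110011
  ~b = 11111111000000001111111100000000
  (e | ~b) = 11111111010101011111111101010101
  (c | (e | ~b)) = 11111111010111111111111101011111
  ((d & a) | (c | (e | ~b))) = 11111111010111111111111101111111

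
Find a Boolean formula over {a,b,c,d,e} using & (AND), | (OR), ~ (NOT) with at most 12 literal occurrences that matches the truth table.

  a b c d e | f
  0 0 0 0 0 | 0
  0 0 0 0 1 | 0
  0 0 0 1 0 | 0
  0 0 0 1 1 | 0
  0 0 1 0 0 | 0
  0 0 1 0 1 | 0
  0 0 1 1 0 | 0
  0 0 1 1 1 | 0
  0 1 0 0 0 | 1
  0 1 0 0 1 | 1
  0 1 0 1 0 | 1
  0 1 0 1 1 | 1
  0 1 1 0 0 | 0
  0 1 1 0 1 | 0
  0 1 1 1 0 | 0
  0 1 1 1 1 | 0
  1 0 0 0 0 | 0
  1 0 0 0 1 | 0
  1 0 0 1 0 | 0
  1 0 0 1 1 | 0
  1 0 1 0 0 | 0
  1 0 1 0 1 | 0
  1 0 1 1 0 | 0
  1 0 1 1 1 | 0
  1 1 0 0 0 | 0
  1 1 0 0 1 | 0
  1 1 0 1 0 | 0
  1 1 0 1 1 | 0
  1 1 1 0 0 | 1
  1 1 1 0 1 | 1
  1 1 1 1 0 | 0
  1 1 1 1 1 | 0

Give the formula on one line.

  ~c = 11110000111100001111000011110000
  (b & ~c) = 00000000111100000000000011110000
  (b & a) = 00000000000000000000000011111111
  ((b & ~c) | (b & a)) = 00000000111100000000000011111111
  ~b = 11111111000000001111111100000000
  (~b | ~c) = 11111111111100001111111111110000
  ~d = 11001100110011001100110011001100
  ((~b | ~c) | ~d) = 11111111111111001111111111111100
  ~a = 11111111111111110000000000000000
  (~a | c) = 11111111111111110000111100001111
  (((~b | ~c) | ~d) & (~a | c)) = 11111111111111000000111100001100
  (((b & ~c) | (b & a)) & (((~b | ~c) | ~d) & (~a | c))) = 00000000111100000000000000001100

(((b & ~c) | (b & a)) & (((~b | ~c) | ~d) & (~a | c)))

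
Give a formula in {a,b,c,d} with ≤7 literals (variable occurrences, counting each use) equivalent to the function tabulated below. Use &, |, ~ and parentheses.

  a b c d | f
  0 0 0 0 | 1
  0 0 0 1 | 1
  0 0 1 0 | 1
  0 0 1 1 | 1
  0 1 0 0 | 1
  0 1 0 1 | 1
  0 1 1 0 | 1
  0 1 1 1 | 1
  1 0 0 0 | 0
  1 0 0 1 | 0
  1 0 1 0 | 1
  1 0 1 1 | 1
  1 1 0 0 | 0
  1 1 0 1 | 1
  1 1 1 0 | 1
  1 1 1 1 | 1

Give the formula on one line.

(((d & b) | ~a) | c)

  (d & b) = 0000010100000101
  ~a = 1111111100000000
  ((d & b) | ~a) = 1111111100000101
  (((d & b) | ~a) | c) = 1111111100110111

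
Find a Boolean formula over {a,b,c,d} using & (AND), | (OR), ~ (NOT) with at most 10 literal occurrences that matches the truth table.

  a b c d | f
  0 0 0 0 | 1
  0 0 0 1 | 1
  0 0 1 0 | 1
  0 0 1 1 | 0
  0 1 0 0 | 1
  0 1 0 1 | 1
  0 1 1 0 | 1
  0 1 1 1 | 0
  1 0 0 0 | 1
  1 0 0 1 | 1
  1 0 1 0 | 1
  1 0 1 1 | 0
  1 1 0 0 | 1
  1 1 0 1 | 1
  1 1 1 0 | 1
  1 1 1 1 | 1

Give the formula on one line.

  ~d = 1010101010101010
  (~d & c) = 0010001000100010
  (b & (~d & c)) = 0000001000000010
  (a & c) = 0000000000110011
  ((a & c) & b) = 0000000000000011
  ~c = 1100110011001100
  (((a & c) & b) | ~c) = 1100110011001111
  ((b & (~d & c)) | (((a & c) & b) | ~c)) = 1100111011001111
  (~d | ((b & (~d & c)) | (((a & c) & b) | ~c))) = 1110111011101111

(~d | ((b & (~d & c)) | (((a & c) & b) | ~c)))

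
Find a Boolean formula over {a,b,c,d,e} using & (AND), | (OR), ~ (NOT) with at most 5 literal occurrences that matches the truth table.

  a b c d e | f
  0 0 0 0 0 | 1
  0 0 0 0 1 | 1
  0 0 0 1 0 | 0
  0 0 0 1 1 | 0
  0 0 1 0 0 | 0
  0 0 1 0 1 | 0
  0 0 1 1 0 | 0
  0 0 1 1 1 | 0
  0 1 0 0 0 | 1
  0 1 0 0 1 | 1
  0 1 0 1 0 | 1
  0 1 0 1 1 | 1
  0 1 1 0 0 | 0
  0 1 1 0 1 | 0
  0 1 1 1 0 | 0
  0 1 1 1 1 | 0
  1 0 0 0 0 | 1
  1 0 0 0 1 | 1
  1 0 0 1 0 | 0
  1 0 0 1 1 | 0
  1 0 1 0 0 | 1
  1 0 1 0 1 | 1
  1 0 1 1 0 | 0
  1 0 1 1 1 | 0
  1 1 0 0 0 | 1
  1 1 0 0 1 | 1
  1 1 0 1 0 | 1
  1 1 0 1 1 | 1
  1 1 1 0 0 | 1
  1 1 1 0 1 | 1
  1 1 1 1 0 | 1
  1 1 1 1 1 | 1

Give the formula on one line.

  ~d = 11001100110011001100110011001100
  (~d | b) = 11001100111111111100110011111111
  ~c = 11110000111100001111000011110000
  (a | ~c) = 11110000111100001111111111111111
  ((~d | b) & (a | ~c)) = 11000000111100001100110011111111

((~d | b) & (a | ~c))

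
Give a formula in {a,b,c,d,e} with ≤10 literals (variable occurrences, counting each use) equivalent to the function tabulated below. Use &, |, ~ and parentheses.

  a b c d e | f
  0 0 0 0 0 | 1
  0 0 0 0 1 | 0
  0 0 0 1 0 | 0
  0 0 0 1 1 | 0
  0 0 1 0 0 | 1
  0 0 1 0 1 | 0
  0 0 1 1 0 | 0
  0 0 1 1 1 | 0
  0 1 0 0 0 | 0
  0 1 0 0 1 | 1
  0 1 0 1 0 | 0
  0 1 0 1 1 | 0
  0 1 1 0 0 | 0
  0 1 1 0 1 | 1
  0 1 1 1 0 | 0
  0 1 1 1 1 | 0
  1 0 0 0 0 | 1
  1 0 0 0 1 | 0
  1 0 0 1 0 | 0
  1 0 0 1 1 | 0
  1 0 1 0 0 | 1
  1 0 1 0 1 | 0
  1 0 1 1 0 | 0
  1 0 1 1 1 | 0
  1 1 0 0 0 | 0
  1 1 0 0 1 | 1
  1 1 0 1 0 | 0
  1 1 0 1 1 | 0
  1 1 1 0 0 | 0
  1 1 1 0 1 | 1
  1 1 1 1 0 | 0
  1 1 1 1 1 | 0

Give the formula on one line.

  ~e = 10101010101010101010101010101010
  ~c = 11110000111100001111000011110000
  (d & ~c) = 00110000001100000011000000110000
  (b | (d & ~c)) = 00110000111111110011000011111111
  ((b | (d & ~c)) | d) = 00110011111111110011001111111111
  (~e | ((b | (d & ~c)) | d)) = 10111011111111111011101111111111
  ~b = 11111111000000001111111100000000
  (~b | e) = 11111111010101011111111101010101
  ~d = 11001100110011001100110011001100
  ((~b | e) & ~d) = 11001100010001001100110001000100
  ((~e | ((b | (d & ~c)) | d)) & ((~b | e) & ~d)) = 10001000010001001000100001000100

((~e | ((b | (d & ~c)) | d)) & ((~b | e) & ~d))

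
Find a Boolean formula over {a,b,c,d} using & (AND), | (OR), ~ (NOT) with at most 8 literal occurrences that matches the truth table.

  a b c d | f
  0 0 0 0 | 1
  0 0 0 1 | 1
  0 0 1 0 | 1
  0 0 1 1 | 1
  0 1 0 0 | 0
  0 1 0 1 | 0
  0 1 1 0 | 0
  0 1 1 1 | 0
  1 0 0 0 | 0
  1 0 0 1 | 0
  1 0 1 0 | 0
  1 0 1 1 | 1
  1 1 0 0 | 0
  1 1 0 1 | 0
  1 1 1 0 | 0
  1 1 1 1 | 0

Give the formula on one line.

  ~a = 1111111100000000
  (b & ~a) = 0000111100000000
  (d & c) = 0001000100010001
  ((b & ~a) | (d & c)) = 0001111100010001
  (((b & ~a) | (d & c)) | ~a) = 1111111100010001
  (c & b) = 0000001100000011
  ((((b & ~a) | (d & c)) | ~a) | (c & b)) = 1111111100010011
  ~b = 1111000011110000
  (((((b & ~a) | (d & c)) | ~a) | (c & b)) & ~b) = 1111000000010000

(((((b & ~a) | (d & c)) | ~a) | (c & b)) & ~b)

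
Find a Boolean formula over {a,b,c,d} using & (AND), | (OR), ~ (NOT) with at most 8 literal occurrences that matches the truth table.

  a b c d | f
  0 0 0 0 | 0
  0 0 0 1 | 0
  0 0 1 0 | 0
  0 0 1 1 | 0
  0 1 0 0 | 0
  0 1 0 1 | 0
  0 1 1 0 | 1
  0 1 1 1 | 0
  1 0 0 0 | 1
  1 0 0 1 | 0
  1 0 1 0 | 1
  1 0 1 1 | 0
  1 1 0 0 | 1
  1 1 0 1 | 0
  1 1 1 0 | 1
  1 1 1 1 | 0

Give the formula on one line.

  ~d = 1010101010101010
  (b & c) = 0000001100000011
  ~c = 1100110011001100
  (~c & d) = 0100010001000100
  ((b & c) | (~c & d)) = 0100011101000111
  (a | ((b & c) | (~c & d))) = 0100011111111111
  (~d & (a | ((b & c) | (~c & d)))) = 0000001010101010

(~d & (a | ((b & c) | (~c & d))))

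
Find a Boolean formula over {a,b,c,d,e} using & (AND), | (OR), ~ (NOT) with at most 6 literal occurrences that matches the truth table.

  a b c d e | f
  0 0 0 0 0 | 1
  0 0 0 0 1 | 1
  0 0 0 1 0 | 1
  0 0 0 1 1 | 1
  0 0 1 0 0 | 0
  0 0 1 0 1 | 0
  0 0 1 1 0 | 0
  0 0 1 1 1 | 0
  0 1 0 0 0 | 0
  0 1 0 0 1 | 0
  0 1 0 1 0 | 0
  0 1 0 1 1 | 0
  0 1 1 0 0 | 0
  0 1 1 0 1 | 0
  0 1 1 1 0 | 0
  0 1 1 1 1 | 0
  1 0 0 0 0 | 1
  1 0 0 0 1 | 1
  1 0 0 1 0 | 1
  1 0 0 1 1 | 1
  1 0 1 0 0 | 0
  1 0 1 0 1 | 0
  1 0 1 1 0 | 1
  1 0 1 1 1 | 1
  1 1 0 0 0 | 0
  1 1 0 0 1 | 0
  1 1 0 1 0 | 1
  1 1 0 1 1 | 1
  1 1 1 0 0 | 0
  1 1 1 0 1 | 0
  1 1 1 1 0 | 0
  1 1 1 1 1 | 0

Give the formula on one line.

((~c & ~b) | ((a & d) & (~b | ~c)))

  ~c = 11110000111100001111000011110000
  ~b = 11111111000000001111111100000000
  (~c & ~b) = 11110000000000001111000000000000
  (a & d) = 00000000000000000011001100110011
  (~b | ~c) = 11111111111100001111111111110000
  ((a & d) & (~b | ~c)) = 00000000000000000011001100110000
  ((~c & ~b) | ((a & d) & (~b | ~c))) = 11110000000000001111001100110000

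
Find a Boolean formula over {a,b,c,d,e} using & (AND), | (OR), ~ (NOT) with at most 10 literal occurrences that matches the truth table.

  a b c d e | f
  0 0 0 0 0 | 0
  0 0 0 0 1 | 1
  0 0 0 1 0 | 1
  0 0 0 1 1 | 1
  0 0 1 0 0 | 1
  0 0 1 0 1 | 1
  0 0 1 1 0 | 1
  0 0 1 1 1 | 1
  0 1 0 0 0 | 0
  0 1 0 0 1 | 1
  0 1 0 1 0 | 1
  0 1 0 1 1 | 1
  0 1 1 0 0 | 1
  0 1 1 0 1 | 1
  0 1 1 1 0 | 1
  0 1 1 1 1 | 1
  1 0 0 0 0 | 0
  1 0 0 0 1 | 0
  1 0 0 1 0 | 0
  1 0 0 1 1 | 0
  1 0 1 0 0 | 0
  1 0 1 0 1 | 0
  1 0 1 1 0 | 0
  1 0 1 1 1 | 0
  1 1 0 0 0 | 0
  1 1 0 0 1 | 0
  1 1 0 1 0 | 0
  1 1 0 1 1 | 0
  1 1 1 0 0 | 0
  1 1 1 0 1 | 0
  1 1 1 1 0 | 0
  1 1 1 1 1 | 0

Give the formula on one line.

  (c | d) = 00111111001111110011111100111111
  ~c = 11110000111100001111000011110000
  ~d = 11001100110011001100110011001100
  (~c | ~d) = 11111100111111001111110011111100
  ((c | d) & (~c | ~d)) = 00111100001111000011110000111100
  (e | ((c | d) & (~c | ~d))) = 01111101011111010111110101111101
  (d | (e | ((c | d) & (~c | ~d)))) = 01111111011111110111111101111111
  ~a = 11111111111111110000000000000000
  ((d | (e | ((c | d) & (~c | ~d)))) & ~a) = 01111111011111110000000000000000

((d | (e | ((c | d) & (~c | ~d)))) & ~a)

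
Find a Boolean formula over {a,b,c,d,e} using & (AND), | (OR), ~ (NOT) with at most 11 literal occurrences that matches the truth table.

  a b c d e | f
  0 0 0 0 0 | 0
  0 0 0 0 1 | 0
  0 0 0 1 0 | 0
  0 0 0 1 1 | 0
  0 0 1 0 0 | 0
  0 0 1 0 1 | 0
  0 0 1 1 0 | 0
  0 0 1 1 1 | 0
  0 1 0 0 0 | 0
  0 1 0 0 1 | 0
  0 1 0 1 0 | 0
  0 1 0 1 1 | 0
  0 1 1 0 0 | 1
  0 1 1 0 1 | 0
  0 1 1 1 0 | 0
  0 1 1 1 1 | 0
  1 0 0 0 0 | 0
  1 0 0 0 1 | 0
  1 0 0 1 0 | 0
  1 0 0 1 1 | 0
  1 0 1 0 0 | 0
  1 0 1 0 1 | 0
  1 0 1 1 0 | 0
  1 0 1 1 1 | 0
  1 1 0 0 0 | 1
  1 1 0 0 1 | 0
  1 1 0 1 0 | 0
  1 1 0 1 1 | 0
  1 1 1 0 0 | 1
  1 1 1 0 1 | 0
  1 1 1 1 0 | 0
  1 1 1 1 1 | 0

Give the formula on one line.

  ~e = 10101010101010101010101010101010
  (~e & b) = 00000000101010100000000010101010
  (c | d) = 00111111001111110011111100111111
  ((~e & b) & (c | d)) = 00000000001010100000000000101010
  (a | ((~e & b) & (c | d))) = 00000000001010101111111111111111
  ~d = 11001100110011001100110011001100
  (~e & ~d) = 10001000100010001000100010001000
  ((~e & ~d) & b) = 00000000100010000000000010001000
  ((a | ((~e & b) & (c | d))) & ((~e & ~d) & b)) = 00000000000010000000000010001000

((a | ((~e & b) & (c | d))) & ((~e & ~d) & b))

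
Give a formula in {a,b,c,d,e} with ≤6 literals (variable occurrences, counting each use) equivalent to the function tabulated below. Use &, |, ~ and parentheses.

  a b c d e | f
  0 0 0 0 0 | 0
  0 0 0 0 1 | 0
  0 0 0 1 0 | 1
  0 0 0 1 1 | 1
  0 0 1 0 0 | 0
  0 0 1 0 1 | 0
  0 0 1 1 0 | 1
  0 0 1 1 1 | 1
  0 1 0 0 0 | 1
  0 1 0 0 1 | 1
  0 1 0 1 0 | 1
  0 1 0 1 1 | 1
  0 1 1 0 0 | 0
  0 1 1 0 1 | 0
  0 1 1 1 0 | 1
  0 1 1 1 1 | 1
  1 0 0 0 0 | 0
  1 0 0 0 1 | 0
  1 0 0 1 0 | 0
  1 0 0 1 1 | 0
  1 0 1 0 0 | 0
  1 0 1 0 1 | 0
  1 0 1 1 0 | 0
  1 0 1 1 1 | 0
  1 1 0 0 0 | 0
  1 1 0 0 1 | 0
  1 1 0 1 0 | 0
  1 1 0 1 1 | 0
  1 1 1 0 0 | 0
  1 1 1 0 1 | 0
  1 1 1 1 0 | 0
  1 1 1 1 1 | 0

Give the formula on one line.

  ~c = 11110000111100001111000011110000
  (b & ~c) = 00000000111100000000000011110000
  ((b & ~c) | d) = 00110011111100110011001111110011
  ~a = 11111111111111110000000000000000
  (((b & ~c) | d) & ~a) = 00110011111100110000000000000000

(((b & ~c) | d) & ~a)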